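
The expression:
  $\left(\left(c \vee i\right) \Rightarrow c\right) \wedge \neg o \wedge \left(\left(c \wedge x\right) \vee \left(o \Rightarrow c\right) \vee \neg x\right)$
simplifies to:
$\neg o \wedge \left(c \vee \neg i\right)$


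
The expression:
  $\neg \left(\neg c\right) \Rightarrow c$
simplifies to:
$\text{True}$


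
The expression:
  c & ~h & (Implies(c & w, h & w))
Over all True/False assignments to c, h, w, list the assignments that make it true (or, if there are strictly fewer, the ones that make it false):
is true only for:
  c=True, h=False, w=False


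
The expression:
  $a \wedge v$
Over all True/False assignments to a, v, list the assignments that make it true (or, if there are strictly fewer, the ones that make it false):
is true only for:
  a=True, v=True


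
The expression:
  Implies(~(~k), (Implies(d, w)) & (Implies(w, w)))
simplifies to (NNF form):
w | ~d | ~k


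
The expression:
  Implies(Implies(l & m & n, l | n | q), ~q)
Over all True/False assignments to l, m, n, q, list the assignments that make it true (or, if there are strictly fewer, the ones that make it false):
is true only for:
  l=False, m=False, n=False, q=False;
  l=False, m=False, n=True, q=False;
  l=False, m=True, n=False, q=False;
  l=False, m=True, n=True, q=False;
  l=True, m=False, n=False, q=False;
  l=True, m=False, n=True, q=False;
  l=True, m=True, n=False, q=False;
  l=True, m=True, n=True, q=False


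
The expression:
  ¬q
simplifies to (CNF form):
¬q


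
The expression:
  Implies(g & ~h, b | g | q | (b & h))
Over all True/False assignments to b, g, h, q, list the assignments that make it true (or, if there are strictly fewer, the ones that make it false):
is always true.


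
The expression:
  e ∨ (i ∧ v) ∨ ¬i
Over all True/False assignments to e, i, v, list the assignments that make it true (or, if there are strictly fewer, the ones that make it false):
is false only for:
  e=False, i=True, v=False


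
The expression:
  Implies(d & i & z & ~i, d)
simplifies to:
True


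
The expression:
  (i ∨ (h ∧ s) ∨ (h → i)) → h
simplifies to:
h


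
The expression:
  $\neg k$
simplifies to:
$\neg k$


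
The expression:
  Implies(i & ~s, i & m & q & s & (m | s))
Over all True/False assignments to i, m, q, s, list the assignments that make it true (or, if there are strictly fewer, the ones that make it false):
is false only for:
  i=True, m=False, q=False, s=False;
  i=True, m=False, q=True, s=False;
  i=True, m=True, q=False, s=False;
  i=True, m=True, q=True, s=False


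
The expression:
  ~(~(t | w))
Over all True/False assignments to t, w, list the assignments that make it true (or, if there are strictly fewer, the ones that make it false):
is false only for:
  t=False, w=False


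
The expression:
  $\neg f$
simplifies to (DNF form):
$\neg f$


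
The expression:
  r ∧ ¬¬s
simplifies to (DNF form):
r ∧ s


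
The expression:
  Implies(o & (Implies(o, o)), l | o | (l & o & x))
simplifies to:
True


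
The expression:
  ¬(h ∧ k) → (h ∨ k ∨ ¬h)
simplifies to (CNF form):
True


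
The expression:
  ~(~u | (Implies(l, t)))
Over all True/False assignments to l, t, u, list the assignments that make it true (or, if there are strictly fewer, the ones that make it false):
is true only for:
  l=True, t=False, u=True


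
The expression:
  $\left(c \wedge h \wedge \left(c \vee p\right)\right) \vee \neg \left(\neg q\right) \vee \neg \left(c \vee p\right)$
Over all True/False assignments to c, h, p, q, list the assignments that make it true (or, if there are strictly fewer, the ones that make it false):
is false only for:
  c=False, h=False, p=True, q=False;
  c=False, h=True, p=True, q=False;
  c=True, h=False, p=False, q=False;
  c=True, h=False, p=True, q=False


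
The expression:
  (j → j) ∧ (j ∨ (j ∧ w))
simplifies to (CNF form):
j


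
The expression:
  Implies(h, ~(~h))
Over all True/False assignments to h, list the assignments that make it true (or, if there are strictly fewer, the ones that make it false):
is always true.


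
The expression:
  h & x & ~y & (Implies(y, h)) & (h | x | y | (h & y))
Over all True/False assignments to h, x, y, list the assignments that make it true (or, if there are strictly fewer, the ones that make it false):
is true only for:
  h=True, x=True, y=False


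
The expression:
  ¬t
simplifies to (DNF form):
¬t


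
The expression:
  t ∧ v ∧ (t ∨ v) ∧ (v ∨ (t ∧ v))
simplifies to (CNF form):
t ∧ v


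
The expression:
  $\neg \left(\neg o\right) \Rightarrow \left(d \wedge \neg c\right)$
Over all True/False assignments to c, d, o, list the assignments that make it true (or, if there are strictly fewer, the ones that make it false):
is false only for:
  c=False, d=False, o=True;
  c=True, d=False, o=True;
  c=True, d=True, o=True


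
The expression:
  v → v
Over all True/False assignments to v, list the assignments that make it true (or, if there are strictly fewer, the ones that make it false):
is always true.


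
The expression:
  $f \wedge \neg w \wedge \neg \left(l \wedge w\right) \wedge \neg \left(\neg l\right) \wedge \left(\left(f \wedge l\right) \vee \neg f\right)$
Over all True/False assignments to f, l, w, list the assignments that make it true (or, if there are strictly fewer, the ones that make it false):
is true only for:
  f=True, l=True, w=False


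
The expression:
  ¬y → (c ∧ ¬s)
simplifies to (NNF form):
y ∨ (c ∧ ¬s)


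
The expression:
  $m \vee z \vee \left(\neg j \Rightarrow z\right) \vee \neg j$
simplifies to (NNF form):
$\text{True}$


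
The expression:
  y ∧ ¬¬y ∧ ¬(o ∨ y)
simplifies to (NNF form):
False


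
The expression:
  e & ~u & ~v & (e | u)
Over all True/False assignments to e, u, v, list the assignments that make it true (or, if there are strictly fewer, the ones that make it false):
is true only for:
  e=True, u=False, v=False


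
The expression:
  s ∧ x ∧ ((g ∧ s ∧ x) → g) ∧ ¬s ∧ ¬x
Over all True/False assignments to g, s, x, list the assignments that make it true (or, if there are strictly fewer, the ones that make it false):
is never true.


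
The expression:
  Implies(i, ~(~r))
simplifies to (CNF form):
r | ~i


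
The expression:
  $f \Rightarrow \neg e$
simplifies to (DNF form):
$\neg e \vee \neg f$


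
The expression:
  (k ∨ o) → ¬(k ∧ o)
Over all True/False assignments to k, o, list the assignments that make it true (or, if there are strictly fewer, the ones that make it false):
is false only for:
  k=True, o=True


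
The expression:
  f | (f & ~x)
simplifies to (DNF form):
f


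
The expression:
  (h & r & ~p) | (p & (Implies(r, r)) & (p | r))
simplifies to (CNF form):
(h | p) & (p | r)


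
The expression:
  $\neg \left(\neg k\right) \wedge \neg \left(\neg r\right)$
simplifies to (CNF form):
$k \wedge r$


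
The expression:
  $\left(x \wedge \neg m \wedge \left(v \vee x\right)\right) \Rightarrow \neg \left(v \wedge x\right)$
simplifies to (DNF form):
$m \vee \neg v \vee \neg x$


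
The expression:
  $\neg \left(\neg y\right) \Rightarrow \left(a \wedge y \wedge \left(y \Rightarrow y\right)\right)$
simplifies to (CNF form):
$a \vee \neg y$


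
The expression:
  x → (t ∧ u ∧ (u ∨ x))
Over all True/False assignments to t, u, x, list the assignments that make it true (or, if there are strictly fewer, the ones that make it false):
is false only for:
  t=False, u=False, x=True;
  t=False, u=True, x=True;
  t=True, u=False, x=True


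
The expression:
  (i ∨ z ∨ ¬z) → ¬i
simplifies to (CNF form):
¬i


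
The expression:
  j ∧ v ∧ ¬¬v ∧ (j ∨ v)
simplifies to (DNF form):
j ∧ v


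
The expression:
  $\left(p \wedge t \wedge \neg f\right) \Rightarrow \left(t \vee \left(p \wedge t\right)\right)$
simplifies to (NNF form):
$\text{True}$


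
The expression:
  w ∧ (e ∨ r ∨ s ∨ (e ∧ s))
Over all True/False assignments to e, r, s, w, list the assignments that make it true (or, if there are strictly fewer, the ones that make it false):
is true only for:
  e=False, r=False, s=True, w=True;
  e=False, r=True, s=False, w=True;
  e=False, r=True, s=True, w=True;
  e=True, r=False, s=False, w=True;
  e=True, r=False, s=True, w=True;
  e=True, r=True, s=False, w=True;
  e=True, r=True, s=True, w=True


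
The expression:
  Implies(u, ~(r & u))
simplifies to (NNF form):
~r | ~u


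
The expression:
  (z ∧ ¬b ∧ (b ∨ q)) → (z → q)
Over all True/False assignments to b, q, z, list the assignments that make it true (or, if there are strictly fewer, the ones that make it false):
is always true.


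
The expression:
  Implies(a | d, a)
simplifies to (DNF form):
a | ~d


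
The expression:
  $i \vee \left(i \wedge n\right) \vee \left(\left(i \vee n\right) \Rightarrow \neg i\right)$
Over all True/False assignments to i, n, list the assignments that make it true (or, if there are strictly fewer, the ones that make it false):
is always true.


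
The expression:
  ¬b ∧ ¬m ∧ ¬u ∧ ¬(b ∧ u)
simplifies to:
¬b ∧ ¬m ∧ ¬u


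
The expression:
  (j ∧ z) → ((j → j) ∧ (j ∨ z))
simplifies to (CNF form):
True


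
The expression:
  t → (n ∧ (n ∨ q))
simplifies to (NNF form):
n ∨ ¬t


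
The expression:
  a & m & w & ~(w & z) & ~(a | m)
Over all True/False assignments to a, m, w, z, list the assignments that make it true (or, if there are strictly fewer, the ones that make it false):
is never true.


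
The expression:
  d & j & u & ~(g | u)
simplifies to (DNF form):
False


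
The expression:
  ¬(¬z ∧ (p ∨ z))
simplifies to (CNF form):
z ∨ ¬p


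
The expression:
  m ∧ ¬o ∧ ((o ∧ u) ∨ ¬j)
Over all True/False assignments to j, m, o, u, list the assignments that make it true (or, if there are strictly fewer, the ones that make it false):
is true only for:
  j=False, m=True, o=False, u=False;
  j=False, m=True, o=False, u=True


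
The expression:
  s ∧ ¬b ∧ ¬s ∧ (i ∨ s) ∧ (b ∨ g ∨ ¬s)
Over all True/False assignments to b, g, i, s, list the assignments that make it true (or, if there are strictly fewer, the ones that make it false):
is never true.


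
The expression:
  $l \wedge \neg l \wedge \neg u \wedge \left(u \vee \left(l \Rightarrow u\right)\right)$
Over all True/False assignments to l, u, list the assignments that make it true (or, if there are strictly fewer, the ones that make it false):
is never true.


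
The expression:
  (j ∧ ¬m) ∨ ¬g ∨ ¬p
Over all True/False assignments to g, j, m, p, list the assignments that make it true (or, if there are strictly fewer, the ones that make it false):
is false only for:
  g=True, j=False, m=False, p=True;
  g=True, j=False, m=True, p=True;
  g=True, j=True, m=True, p=True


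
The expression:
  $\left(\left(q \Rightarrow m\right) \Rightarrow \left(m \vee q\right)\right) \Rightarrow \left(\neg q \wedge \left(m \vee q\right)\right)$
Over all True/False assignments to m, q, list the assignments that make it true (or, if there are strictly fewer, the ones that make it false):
is true only for:
  m=False, q=False;
  m=True, q=False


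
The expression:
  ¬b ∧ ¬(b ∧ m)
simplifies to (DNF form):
¬b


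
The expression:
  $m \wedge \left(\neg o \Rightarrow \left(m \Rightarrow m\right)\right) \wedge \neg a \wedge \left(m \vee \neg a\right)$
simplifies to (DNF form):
$m \wedge \neg a$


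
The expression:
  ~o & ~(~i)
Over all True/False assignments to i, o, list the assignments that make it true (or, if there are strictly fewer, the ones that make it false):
is true only for:
  i=True, o=False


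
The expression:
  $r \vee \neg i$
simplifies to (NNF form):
$r \vee \neg i$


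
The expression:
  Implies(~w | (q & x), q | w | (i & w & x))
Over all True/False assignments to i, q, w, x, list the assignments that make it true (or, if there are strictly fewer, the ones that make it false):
is false only for:
  i=False, q=False, w=False, x=False;
  i=False, q=False, w=False, x=True;
  i=True, q=False, w=False, x=False;
  i=True, q=False, w=False, x=True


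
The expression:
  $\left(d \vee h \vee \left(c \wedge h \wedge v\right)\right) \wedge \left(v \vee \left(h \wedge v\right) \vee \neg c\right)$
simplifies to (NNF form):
$\left(d \vee h\right) \wedge \left(v \vee \neg c\right)$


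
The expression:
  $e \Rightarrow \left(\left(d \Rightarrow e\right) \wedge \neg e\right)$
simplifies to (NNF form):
$\neg e$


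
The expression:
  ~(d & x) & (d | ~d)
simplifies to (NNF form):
~d | ~x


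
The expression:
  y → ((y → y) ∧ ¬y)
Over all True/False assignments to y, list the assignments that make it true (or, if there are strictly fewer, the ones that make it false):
is true only for:
  y=False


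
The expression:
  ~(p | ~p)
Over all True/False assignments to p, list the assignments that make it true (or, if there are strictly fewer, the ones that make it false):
is never true.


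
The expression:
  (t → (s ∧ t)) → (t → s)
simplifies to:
True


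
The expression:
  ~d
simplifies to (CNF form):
~d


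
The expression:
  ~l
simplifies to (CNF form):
~l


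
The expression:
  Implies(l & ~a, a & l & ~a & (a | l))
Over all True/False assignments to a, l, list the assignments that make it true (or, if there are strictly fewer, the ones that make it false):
is false only for:
  a=False, l=True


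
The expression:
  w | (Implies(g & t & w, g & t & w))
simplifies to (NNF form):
True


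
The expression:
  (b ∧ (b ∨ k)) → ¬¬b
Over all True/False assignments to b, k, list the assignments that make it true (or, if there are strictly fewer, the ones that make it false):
is always true.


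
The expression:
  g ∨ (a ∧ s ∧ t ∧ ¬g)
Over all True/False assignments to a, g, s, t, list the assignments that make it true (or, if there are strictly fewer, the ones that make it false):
is false only for:
  a=False, g=False, s=False, t=False;
  a=False, g=False, s=False, t=True;
  a=False, g=False, s=True, t=False;
  a=False, g=False, s=True, t=True;
  a=True, g=False, s=False, t=False;
  a=True, g=False, s=False, t=True;
  a=True, g=False, s=True, t=False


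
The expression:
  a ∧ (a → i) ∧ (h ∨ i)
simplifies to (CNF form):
a ∧ i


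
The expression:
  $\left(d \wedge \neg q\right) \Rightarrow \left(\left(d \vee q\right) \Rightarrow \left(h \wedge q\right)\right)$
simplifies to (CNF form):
$q \vee \neg d$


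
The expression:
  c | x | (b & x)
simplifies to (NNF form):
c | x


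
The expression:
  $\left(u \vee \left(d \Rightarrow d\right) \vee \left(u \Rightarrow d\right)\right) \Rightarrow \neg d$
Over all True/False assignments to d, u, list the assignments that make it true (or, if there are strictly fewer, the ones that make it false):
is true only for:
  d=False, u=False;
  d=False, u=True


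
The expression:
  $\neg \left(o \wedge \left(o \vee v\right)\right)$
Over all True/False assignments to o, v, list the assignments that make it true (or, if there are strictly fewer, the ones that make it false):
is true only for:
  o=False, v=False;
  o=False, v=True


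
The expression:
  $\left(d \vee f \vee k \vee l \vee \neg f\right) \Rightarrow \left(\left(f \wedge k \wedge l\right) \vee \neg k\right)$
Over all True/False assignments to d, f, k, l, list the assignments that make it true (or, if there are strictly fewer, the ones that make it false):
is false only for:
  d=False, f=False, k=True, l=False;
  d=False, f=False, k=True, l=True;
  d=False, f=True, k=True, l=False;
  d=True, f=False, k=True, l=False;
  d=True, f=False, k=True, l=True;
  d=True, f=True, k=True, l=False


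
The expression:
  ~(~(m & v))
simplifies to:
m & v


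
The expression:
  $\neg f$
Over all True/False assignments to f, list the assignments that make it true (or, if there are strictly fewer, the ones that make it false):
is true only for:
  f=False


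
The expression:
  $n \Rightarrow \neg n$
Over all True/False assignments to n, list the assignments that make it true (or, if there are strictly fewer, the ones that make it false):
is true only for:
  n=False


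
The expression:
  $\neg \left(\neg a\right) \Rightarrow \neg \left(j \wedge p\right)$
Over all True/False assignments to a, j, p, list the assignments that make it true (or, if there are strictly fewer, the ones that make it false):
is false only for:
  a=True, j=True, p=True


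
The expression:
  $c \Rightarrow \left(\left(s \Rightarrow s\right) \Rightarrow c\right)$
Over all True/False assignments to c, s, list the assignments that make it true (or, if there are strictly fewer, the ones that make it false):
is always true.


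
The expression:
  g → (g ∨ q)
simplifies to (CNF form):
True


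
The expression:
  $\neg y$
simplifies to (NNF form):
$\neg y$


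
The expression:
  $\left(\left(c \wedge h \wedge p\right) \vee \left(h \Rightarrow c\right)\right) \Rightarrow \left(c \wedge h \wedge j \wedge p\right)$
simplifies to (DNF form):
$\left(h \wedge \neg c\right) \vee \left(h \wedge j \wedge p\right)$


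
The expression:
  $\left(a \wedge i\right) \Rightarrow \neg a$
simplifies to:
$\neg a \vee \neg i$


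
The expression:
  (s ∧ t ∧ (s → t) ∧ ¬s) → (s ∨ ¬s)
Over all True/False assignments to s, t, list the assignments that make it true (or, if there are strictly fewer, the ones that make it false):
is always true.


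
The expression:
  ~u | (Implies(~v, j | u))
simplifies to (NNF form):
True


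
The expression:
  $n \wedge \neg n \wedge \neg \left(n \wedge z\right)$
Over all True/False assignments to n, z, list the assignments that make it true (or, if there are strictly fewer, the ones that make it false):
is never true.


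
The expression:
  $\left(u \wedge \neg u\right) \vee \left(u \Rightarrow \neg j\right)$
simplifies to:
$\neg j \vee \neg u$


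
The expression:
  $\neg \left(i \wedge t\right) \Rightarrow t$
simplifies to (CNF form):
$t$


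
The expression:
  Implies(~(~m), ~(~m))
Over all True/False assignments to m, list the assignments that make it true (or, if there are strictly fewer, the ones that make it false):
is always true.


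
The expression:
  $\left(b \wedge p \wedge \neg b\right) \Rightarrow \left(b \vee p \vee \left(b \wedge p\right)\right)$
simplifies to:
$\text{True}$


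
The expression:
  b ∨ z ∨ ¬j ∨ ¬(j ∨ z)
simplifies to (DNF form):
b ∨ z ∨ ¬j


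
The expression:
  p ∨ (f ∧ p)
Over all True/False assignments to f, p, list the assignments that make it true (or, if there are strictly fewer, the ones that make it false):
is true only for:
  f=False, p=True;
  f=True, p=True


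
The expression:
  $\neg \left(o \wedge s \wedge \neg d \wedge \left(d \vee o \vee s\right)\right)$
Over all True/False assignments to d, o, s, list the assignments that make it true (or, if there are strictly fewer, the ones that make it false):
is false only for:
  d=False, o=True, s=True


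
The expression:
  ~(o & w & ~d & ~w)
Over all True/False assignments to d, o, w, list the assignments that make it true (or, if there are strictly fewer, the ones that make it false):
is always true.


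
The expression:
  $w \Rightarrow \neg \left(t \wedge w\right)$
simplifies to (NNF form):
$\neg t \vee \neg w$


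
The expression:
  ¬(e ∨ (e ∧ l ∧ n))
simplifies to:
¬e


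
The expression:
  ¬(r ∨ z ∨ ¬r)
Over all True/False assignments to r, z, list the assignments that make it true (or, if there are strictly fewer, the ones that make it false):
is never true.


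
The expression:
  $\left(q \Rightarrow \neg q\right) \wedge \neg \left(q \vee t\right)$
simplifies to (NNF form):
$\neg q \wedge \neg t$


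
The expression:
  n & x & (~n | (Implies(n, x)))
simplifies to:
n & x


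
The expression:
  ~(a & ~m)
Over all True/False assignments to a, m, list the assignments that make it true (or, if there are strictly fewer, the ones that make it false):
is false only for:
  a=True, m=False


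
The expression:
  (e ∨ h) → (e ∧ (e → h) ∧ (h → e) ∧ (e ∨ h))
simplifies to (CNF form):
(e ∨ ¬h) ∧ (h ∨ ¬e)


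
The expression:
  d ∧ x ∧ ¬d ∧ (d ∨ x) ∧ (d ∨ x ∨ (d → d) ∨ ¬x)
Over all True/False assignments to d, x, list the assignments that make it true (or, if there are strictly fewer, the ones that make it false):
is never true.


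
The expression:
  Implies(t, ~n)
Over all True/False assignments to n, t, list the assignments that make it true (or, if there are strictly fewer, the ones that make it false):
is false only for:
  n=True, t=True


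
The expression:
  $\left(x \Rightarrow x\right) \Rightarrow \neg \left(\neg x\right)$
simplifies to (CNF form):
$x$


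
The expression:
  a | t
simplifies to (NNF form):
a | t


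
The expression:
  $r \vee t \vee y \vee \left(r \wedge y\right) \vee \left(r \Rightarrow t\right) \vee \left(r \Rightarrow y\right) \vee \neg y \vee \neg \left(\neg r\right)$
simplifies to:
$\text{True}$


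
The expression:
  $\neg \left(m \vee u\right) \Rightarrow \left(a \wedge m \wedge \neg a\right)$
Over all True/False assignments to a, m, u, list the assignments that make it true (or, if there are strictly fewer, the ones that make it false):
is false only for:
  a=False, m=False, u=False;
  a=True, m=False, u=False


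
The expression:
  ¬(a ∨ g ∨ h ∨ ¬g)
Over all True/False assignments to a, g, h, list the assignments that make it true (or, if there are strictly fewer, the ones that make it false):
is never true.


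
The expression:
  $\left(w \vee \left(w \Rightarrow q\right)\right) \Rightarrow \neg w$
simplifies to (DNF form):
$\neg w$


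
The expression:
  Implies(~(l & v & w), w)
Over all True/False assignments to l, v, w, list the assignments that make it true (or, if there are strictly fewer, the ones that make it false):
is true only for:
  l=False, v=False, w=True;
  l=False, v=True, w=True;
  l=True, v=False, w=True;
  l=True, v=True, w=True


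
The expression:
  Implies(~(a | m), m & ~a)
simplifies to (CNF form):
a | m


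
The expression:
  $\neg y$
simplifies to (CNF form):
$\neg y$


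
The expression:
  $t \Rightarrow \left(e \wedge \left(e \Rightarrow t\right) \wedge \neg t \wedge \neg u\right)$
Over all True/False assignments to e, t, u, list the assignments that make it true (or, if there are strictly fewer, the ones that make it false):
is true only for:
  e=False, t=False, u=False;
  e=False, t=False, u=True;
  e=True, t=False, u=False;
  e=True, t=False, u=True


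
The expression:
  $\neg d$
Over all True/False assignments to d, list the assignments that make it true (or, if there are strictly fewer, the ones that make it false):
is true only for:
  d=False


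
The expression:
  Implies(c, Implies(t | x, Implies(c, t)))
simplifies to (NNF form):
t | ~c | ~x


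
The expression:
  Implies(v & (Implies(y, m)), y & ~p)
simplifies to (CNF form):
(y | ~v) & (~m | ~p | ~v)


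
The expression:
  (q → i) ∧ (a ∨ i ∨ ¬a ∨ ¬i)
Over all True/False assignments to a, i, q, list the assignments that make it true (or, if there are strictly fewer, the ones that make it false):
is false only for:
  a=False, i=False, q=True;
  a=True, i=False, q=True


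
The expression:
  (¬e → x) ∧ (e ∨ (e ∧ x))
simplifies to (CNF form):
e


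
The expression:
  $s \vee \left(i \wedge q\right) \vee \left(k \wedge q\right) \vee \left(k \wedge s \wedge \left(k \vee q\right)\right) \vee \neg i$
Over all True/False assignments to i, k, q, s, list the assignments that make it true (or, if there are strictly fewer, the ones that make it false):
is false only for:
  i=True, k=False, q=False, s=False;
  i=True, k=True, q=False, s=False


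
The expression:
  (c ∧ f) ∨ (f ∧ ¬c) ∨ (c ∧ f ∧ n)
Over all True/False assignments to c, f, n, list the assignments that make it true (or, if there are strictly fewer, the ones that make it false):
is true only for:
  c=False, f=True, n=False;
  c=False, f=True, n=True;
  c=True, f=True, n=False;
  c=True, f=True, n=True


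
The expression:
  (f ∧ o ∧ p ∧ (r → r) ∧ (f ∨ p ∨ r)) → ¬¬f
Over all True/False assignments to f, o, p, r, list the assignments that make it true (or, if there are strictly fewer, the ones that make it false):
is always true.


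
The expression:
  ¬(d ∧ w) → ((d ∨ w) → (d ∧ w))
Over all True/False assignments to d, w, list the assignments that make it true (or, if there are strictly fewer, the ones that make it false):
is true only for:
  d=False, w=False;
  d=True, w=True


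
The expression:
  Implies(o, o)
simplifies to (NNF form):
True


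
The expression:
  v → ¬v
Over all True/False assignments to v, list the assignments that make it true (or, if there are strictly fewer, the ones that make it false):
is true only for:
  v=False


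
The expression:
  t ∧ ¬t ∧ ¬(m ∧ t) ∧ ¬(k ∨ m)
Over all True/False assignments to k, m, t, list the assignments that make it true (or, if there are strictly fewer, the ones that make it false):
is never true.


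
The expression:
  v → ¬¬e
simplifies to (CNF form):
e ∨ ¬v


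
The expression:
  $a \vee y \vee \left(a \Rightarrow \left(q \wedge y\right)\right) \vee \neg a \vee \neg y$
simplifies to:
$\text{True}$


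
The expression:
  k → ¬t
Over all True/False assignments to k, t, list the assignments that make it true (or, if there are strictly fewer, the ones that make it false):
is false only for:
  k=True, t=True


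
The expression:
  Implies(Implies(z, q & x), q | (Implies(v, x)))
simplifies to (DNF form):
q | x | z | ~v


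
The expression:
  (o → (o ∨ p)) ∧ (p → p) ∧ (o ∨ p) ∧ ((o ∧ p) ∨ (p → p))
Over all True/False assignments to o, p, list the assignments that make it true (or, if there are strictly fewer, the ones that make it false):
is false only for:
  o=False, p=False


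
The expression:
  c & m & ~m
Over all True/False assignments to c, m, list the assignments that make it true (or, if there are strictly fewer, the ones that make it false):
is never true.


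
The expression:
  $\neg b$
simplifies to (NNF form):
$\neg b$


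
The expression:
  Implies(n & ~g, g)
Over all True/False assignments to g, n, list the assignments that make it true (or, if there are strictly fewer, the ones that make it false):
is false only for:
  g=False, n=True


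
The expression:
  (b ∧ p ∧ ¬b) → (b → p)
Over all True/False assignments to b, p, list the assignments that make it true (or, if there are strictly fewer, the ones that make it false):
is always true.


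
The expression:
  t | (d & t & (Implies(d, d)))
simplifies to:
t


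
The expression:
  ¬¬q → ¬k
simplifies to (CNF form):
¬k ∨ ¬q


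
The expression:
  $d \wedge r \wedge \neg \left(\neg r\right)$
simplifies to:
$d \wedge r$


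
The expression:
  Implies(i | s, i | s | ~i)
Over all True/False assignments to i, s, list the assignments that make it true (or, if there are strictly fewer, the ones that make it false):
is always true.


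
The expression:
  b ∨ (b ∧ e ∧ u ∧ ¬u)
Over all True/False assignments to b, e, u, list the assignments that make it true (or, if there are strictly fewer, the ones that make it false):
is true only for:
  b=True, e=False, u=False;
  b=True, e=False, u=True;
  b=True, e=True, u=False;
  b=True, e=True, u=True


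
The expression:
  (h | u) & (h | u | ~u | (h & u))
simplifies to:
h | u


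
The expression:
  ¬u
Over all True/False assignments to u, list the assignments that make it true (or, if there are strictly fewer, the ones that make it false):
is true only for:
  u=False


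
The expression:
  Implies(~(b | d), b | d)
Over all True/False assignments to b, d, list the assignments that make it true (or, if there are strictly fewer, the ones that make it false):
is false only for:
  b=False, d=False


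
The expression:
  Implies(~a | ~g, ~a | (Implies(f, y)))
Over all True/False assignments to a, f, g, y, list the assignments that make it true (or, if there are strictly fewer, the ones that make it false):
is false only for:
  a=True, f=True, g=False, y=False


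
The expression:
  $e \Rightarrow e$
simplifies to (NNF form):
$\text{True}$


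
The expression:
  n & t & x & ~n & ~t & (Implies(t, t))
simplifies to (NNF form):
False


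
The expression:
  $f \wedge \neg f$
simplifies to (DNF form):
$\text{False}$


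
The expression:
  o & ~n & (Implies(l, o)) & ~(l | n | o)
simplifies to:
False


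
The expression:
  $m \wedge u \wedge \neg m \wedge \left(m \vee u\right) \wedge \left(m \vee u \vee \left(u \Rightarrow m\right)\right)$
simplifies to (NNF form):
$\text{False}$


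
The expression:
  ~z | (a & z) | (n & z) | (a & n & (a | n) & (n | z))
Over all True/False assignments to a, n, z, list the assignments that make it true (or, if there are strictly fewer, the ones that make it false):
is false only for:
  a=False, n=False, z=True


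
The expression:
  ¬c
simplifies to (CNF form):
¬c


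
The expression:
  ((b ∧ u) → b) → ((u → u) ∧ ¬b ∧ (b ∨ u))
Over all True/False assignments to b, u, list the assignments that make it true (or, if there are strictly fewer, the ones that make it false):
is true only for:
  b=False, u=True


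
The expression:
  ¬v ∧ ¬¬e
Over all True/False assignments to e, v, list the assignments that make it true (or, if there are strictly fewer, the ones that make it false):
is true only for:
  e=True, v=False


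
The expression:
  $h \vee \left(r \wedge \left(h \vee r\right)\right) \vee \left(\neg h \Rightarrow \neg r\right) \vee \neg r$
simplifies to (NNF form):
$\text{True}$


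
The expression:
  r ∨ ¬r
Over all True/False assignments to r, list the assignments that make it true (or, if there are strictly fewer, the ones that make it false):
is always true.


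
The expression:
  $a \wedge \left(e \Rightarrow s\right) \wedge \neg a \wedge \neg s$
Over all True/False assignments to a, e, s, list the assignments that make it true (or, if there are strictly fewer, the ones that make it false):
is never true.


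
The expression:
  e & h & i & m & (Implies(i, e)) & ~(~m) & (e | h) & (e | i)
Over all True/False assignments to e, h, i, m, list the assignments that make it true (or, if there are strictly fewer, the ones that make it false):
is true only for:
  e=True, h=True, i=True, m=True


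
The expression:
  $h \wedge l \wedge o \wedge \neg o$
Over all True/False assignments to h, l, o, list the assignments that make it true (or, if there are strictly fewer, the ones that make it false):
is never true.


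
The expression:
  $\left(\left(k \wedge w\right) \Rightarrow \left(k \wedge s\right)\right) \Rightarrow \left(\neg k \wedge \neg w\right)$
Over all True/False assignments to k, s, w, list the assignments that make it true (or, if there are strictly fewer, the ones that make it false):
is true only for:
  k=False, s=False, w=False;
  k=False, s=True, w=False;
  k=True, s=False, w=True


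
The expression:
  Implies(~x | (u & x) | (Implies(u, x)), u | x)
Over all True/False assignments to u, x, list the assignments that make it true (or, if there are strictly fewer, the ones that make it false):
is false only for:
  u=False, x=False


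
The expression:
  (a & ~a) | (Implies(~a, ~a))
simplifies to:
True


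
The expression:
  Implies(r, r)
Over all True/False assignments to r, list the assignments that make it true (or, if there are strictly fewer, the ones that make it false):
is always true.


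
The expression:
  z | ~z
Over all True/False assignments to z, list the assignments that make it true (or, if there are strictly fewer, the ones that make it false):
is always true.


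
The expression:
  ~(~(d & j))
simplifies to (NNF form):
d & j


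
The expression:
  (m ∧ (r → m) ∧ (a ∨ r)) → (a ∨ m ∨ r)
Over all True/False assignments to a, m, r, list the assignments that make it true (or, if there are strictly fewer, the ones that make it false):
is always true.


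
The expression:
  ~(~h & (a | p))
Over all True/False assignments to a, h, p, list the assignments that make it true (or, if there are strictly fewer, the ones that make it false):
is false only for:
  a=False, h=False, p=True;
  a=True, h=False, p=False;
  a=True, h=False, p=True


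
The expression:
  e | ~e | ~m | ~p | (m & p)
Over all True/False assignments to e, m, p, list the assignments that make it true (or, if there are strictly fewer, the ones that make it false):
is always true.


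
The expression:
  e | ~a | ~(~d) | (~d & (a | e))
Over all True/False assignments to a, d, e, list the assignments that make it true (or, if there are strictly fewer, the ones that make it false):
is always true.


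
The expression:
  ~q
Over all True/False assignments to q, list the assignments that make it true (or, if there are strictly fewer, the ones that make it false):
is true only for:
  q=False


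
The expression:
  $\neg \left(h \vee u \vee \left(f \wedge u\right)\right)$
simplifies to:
$\neg h \wedge \neg u$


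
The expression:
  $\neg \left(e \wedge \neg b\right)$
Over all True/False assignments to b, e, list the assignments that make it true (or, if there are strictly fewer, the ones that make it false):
is false only for:
  b=False, e=True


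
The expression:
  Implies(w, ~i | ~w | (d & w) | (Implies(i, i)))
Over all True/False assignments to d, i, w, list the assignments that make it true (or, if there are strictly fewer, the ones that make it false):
is always true.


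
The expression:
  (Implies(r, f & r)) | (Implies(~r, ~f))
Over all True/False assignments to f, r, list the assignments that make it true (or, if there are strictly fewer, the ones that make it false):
is always true.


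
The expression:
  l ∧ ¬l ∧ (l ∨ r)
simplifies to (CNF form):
False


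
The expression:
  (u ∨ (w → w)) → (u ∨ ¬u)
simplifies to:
True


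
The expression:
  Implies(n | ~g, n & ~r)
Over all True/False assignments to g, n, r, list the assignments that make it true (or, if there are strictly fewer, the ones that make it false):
is true only for:
  g=False, n=True, r=False;
  g=True, n=False, r=False;
  g=True, n=False, r=True;
  g=True, n=True, r=False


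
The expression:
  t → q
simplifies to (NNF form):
q ∨ ¬t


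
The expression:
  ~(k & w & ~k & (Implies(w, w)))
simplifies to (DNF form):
True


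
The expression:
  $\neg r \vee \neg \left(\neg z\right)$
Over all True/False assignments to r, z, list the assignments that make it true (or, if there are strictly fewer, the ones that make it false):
is false only for:
  r=True, z=False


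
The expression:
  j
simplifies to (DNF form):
j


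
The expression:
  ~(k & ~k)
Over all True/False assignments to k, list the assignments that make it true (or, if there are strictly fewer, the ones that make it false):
is always true.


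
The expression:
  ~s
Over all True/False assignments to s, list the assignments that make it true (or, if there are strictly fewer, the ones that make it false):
is true only for:
  s=False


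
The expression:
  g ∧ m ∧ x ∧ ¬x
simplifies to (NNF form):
False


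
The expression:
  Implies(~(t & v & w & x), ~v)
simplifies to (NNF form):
~v | (t & w & x)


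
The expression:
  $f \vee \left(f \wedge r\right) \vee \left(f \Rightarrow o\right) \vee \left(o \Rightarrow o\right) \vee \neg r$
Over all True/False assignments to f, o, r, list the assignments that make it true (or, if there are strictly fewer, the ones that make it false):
is always true.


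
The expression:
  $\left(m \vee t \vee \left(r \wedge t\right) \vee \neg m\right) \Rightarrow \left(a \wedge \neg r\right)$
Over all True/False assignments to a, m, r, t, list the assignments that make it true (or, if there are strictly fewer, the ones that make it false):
is true only for:
  a=True, m=False, r=False, t=False;
  a=True, m=False, r=False, t=True;
  a=True, m=True, r=False, t=False;
  a=True, m=True, r=False, t=True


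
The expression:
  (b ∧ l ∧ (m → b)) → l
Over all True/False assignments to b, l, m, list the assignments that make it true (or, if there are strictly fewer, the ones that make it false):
is always true.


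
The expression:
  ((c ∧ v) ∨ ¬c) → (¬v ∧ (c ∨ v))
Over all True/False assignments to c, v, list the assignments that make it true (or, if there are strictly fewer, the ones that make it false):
is true only for:
  c=True, v=False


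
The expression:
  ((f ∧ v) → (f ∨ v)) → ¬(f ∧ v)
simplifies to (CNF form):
¬f ∨ ¬v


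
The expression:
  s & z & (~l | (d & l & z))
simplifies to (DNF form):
(d & s & z) | (s & z & ~l)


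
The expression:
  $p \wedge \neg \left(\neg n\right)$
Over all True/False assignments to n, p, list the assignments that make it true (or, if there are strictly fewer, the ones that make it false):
is true only for:
  n=True, p=True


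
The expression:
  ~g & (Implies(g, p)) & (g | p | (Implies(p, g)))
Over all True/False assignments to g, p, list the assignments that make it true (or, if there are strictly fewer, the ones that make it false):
is true only for:
  g=False, p=False;
  g=False, p=True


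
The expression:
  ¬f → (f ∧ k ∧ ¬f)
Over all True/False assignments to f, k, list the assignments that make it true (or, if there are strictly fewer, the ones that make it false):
is true only for:
  f=True, k=False;
  f=True, k=True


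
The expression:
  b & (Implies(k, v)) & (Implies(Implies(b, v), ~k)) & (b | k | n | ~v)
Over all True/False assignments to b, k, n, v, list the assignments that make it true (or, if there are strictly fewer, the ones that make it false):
is true only for:
  b=True, k=False, n=False, v=False;
  b=True, k=False, n=False, v=True;
  b=True, k=False, n=True, v=False;
  b=True, k=False, n=True, v=True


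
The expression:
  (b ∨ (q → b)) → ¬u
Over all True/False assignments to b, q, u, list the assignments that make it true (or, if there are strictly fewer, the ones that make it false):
is false only for:
  b=False, q=False, u=True;
  b=True, q=False, u=True;
  b=True, q=True, u=True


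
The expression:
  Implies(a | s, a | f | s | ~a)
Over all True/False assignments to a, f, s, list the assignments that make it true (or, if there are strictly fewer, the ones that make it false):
is always true.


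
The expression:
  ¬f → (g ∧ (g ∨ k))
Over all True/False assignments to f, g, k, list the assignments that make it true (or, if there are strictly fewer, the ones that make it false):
is false only for:
  f=False, g=False, k=False;
  f=False, g=False, k=True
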